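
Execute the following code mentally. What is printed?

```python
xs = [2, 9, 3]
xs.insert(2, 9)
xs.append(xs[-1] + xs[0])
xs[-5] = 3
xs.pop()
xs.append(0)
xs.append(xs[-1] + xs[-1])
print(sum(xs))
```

24

insert 9 at 2 → [2, 9, 9, 3]
append xs[-1]+xs[0] = 3+2 = 5 → [2, 9, 9, 3, 5]
xs[-5] = 3 → [3, 9, 9, 3, 5]
pop() removes 5 → [3, 9, 9, 3]
append 0 → [3, 9, 9, 3, 0]
append xs[-1]+xs[-1] = 0+0 = 0 → [3, 9, 9, 3, 0, 0]
sum = 24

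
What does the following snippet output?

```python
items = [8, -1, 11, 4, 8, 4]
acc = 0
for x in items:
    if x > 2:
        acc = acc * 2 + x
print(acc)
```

252

x=8: >2, acc = 0*2+8 = 8
x=-1: not >2
x=11: >2, acc = 8*2+11 = 27
x=4: >2, acc = 27*2+4 = 58
x=8: >2, acc = 58*2+8 = 124
x=4: >2, acc = 124*2+4 = 252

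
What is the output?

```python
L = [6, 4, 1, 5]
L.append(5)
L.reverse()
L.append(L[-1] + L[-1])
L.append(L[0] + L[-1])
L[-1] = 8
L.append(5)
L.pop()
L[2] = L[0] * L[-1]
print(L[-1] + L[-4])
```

append 5 → [6, 4, 1, 5, 5]
reverse → [5, 5, 1, 4, 6]
append L[-1]+L[-1] = 6+6 = 12 → [5, 5, 1, 4, 6, 12]
append L[0]+L[-1] = 5+12 = 17 → [5, 5, 1, 4, 6, 12, 17]
L[-1] = 8 → [5, 5, 1, 4, 6, 12, 8]
append 5 → [5, 5, 1, 4, 6, 12, 8, 5]
pop() removes 5 → [5, 5, 1, 4, 6, 12, 8]
L[2] = L[0]*L[-1] = 5*8 = 40 → [5, 5, 40, 4, 6, 12, 8]
L[-1]+L[-4] = 8+4 = 12

12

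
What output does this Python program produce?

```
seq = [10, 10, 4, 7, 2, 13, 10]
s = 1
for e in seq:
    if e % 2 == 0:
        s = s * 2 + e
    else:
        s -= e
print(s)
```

e=10: even, s = 1*2+10 = 12
e=10: even, s = 12*2+10 = 34
e=4: even, s = 34*2+4 = 72
e=7: not even, s = 72-7 = 65
e=2: even, s = 65*2+2 = 132
e=13: not even, s = 132-13 = 119
e=10: even, s = 119*2+10 = 248

248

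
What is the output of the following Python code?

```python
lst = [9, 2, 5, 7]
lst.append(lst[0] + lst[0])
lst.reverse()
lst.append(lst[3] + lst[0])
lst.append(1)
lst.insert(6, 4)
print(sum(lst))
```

66

append lst[0]+lst[0] = 9+9 = 18 → [9, 2, 5, 7, 18]
reverse → [18, 7, 5, 2, 9]
append lst[3]+lst[0] = 2+18 = 20 → [18, 7, 5, 2, 9, 20]
append 1 → [18, 7, 5, 2, 9, 20, 1]
insert 4 at 6 → [18, 7, 5, 2, 9, 20, 4, 1]
sum = 66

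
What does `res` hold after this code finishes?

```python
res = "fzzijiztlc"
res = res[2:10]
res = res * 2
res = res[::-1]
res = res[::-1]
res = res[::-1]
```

slice [2:10] → 'zijiztlc'
repeat ×2 → 'zijiztlczijiztlc'
reverse → 'cltzijizcltzijiz'
reverse → 'zijiztlczijiztlc'
reverse → 'cltzijizcltzijiz'

'cltzijizcltzijiz'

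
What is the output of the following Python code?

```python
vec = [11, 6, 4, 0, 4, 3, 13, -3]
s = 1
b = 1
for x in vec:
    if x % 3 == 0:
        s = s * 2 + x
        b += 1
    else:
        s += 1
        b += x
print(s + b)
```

134

x=11: not %3==0, s = 1+1 = 2; b=12
x=6: %3==0, s = 2*2+6 = 10; b=13
x=4: not %3==0, s = 10+1 = 11; b=17
x=0: %3==0, s = 11*2+0 = 22; b=18
x=4: not %3==0, s = 22+1 = 23; b=22
x=3: %3==0, s = 23*2+3 = 49; b=23
x=13: not %3==0, s = 49+1 = 50; b=36
x=-3: %3==0, s = 50*2+(-3) = 97; b=37
s+b = 97+37 = 134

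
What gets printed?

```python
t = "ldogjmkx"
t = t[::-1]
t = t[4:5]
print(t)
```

g

reverse → 'xkmjgodl'
slice [4:5] → 'g'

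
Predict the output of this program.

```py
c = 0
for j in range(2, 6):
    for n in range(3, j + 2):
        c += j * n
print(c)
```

j=2,n=3: c = 0+6 = 6
j=3,n=3: c = 6+9 = 15
j=3,n=4: c = 15+12 = 27
j=4,n=3: c = 27+12 = 39
j=4,n=4: c = 39+16 = 55
j=4,n=5: c = 55+20 = 75
j=5,n=3: c = 75+15 = 90
j=5,n=4: c = 90+20 = 110
j=5,n=5: c = 110+25 = 135
j=5,n=6: c = 135+30 = 165

165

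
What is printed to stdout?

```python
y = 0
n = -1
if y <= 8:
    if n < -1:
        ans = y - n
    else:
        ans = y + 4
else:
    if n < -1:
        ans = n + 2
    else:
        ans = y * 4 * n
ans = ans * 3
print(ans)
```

y=0, n=-1
y <= 8 is True; n < -1 is False
→ ans = y + 4 = 4
ans = 4*3 = 12

12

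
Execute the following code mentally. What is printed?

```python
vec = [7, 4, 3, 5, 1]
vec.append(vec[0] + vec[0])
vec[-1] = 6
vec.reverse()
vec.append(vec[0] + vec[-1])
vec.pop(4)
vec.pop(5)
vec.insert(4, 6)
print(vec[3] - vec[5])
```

-4

append vec[0]+vec[0] = 7+7 = 14 → [7, 4, 3, 5, 1, 14]
vec[-1] = 6 → [7, 4, 3, 5, 1, 6]
reverse → [6, 1, 5, 3, 4, 7]
append vec[0]+vec[-1] = 6+7 = 13 → [6, 1, 5, 3, 4, 7, 13]
pop(4) removes 4 → [6, 1, 5, 3, 7, 13]
pop(5) removes 13 → [6, 1, 5, 3, 7]
insert 6 at 4 → [6, 1, 5, 3, 6, 7]
vec[3]-vec[5] = 3-7 = -4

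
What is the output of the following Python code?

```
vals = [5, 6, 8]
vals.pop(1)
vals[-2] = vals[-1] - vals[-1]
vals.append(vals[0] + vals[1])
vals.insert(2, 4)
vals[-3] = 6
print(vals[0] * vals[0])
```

0

pop(1) removes 6 → [5, 8]
vals[-2] = vals[-1]-vals[-1] = 8-8 = 0 → [0, 8]
append vals[0]+vals[1] = 0+8 = 8 → [0, 8, 8]
insert 4 at 2 → [0, 8, 4, 8]
vals[-3] = 6 → [0, 6, 4, 8]
vals[0]*vals[0] = 0*0 = 0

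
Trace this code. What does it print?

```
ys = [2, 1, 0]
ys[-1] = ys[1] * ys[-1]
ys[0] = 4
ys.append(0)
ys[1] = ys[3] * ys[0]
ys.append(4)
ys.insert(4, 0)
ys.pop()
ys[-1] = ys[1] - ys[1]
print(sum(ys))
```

ys[-1] = ys[1]*ys[-1] = 1*0 = 0 → [2, 1, 0]
ys[0] = 4 → [4, 1, 0]
append 0 → [4, 1, 0, 0]
ys[1] = ys[3]*ys[0] = 0*4 = 0 → [4, 0, 0, 0]
append 4 → [4, 0, 0, 0, 4]
insert 0 at 4 → [4, 0, 0, 0, 0, 4]
pop() removes 4 → [4, 0, 0, 0, 0]
ys[-1] = ys[1]-ys[1] = 0-0 = 0 → [4, 0, 0, 0, 0]
sum = 4

4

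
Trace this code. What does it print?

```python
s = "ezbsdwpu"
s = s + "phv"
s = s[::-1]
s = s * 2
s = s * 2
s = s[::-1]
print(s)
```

ezbsdwpuphvezbsdwpuphvezbsdwpuphvezbsdwpuphv

+ 'phv' → 'ezbsdwpuphv'
reverse → 'vhpupwdsbze'
repeat ×2 → 'vhpupwdsbzevhpupwdsbze'
repeat ×2 → 'vhpupwdsbzevhpupwdsbzevhpupwdsbzevhpupwdsbze'
reverse → 'ezbsdwpuphvezbsdwpuphvezbsdwpuphvezbsdwpuphv'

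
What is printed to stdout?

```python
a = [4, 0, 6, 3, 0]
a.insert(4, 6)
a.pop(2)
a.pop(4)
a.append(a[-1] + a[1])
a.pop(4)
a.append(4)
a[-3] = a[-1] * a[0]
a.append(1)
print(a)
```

insert 6 at 4 → [4, 0, 6, 3, 6, 0]
pop(2) removes 6 → [4, 0, 3, 6, 0]
pop(4) removes 0 → [4, 0, 3, 6]
append a[-1]+a[1] = 6+0 = 6 → [4, 0, 3, 6, 6]
pop(4) removes 6 → [4, 0, 3, 6]
append 4 → [4, 0, 3, 6, 4]
a[-3] = a[-1]*a[0] = 4*4 = 16 → [4, 0, 16, 6, 4]
append 1 → [4, 0, 16, 6, 4, 1]

[4, 0, 16, 6, 4, 1]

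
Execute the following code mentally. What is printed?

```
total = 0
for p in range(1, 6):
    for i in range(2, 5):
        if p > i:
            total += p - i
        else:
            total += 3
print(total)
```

37

p=1,i=2: not 1>2, total = 0+3 = 3
p=1,i=3: not 1>3, total = 3+3 = 6
p=1,i=4: not 1>4, total = 6+3 = 9
p=2,i=2: not 2>2, total = 9+3 = 12
p=2,i=3: not 2>3, total = 12+3 = 15
p=2,i=4: not 2>4, total = 15+3 = 18
p=3,i=2: 3>2, total = 18+1 = 19
p=3,i=3: not 3>3, total = 19+3 = 22
p=3,i=4: not 3>4, total = 22+3 = 25
p=4,i=2: 4>2, total = 25+2 = 27
p=4,i=3: 4>3, total = 27+1 = 28
p=4,i=4: not 4>4, total = 28+3 = 31
p=5,i=2: 5>2, total = 31+3 = 34
p=5,i=3: 5>3, total = 34+2 = 36
p=5,i=4: 5>4, total = 36+1 = 37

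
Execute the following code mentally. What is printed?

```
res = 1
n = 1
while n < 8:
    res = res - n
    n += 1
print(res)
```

-27

n=1: res = 1-1 = 0
n=2: res = 0-2 = -2
n=3: res = (-2)-3 = -5
n=4: res = (-5)-4 = -9
n=5: res = (-9)-5 = -14
n=6: res = (-14)-6 = -20
n=7: res = (-20)-7 = -27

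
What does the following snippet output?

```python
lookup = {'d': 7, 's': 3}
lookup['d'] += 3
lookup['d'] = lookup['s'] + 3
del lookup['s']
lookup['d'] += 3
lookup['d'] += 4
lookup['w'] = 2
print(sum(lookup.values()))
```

15

lookup['d'] = 7+3 = 10 → {'d': 10, 's': 3}
lookup['d'] = lookup['s']+3 = 6 → {'d': 6, 's': 3}
del 's' → {'d': 6}
lookup['d'] = 6+3 = 9 → {'d': 9}
lookup['d'] = 9+4 = 13 → {'d': 13}
lookup['w'] = 2 → {'d': 13, 'w': 2}
sum of values = 15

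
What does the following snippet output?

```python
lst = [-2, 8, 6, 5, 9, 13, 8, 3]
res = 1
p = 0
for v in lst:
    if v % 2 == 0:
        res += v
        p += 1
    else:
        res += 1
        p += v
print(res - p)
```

v=-2: even, res = 1+(-2) = -1; p=1
v=8: even, res = (-1)+8 = 7; p=2
v=6: even, res = 7+6 = 13; p=3
v=5: not even, res = 13+1 = 14; p=8
v=9: not even, res = 14+1 = 15; p=17
v=13: not even, res = 15+1 = 16; p=30
v=8: even, res = 16+8 = 24; p=31
v=3: not even, res = 24+1 = 25; p=34
res-p = 25-34 = -9

-9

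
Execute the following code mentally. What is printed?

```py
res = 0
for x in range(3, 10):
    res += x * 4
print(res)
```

168

x=3: res = 0+3*4 = 12
x=4: res = 12+4*4 = 28
x=5: res = 28+5*4 = 48
x=6: res = 48+6*4 = 72
x=7: res = 72+7*4 = 100
x=8: res = 100+8*4 = 132
x=9: res = 132+9*4 = 168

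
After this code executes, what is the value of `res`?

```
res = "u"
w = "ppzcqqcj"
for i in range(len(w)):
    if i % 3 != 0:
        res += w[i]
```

i=0: skip
i=1: add 'p' → 'up'
i=2: add 'z' → 'upz'
i=3: skip
i=4: add 'q' → 'upzq'
i=5: add 'q' → 'upzqq'
i=6: skip
i=7: add 'j' → 'upzqqj'

'upzqqj'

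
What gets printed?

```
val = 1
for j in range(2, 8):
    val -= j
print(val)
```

j=2: val = 1-2 = -1
j=3: val = (-1)-3 = -4
j=4: val = (-4)-4 = -8
j=5: val = (-8)-5 = -13
j=6: val = (-13)-6 = -19
j=7: val = (-19)-7 = -26

-26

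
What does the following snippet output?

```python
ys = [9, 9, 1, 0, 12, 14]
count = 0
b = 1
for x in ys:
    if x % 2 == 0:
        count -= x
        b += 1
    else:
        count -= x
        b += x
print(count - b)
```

-68

x=9: not even, count = 0-9 = -9; b=10
x=9: not even, count = (-9)-9 = -18; b=19
x=1: not even, count = (-18)-1 = -19; b=20
x=0: even, count = (-19)-0 = -19; b=21
x=12: even, count = (-19)-12 = -31; b=22
x=14: even, count = (-31)-14 = -45; b=23
count-b = (-45)-23 = -68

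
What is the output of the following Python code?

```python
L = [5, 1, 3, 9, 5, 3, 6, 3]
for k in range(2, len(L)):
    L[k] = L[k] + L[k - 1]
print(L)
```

k=2: L[2] = 3+1 = 4 → [5, 1, 4, 9, 5, 3, 6, 3]
k=3: L[3] = 9+4 = 13 → [5, 1, 4, 13, 5, 3, 6, 3]
k=4: L[4] = 5+13 = 18 → [5, 1, 4, 13, 18, 3, 6, 3]
k=5: L[5] = 3+18 = 21 → [5, 1, 4, 13, 18, 21, 6, 3]
k=6: L[6] = 6+21 = 27 → [5, 1, 4, 13, 18, 21, 27, 3]
k=7: L[7] = 3+27 = 30 → [5, 1, 4, 13, 18, 21, 27, 30]

[5, 1, 4, 13, 18, 21, 27, 30]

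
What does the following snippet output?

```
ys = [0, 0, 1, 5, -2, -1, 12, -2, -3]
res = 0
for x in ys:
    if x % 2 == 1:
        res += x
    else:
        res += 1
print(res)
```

7

x=0: not odd, res = 0+1 = 1
x=0: not odd, res = 1+1 = 2
x=1: odd, res = 2+1 = 3
x=5: odd, res = 3+5 = 8
x=-2: not odd, res = 8+1 = 9
x=-1: odd, res = 9+(-1) = 8
x=12: not odd, res = 8+1 = 9
x=-2: not odd, res = 9+1 = 10
x=-3: odd, res = 10+(-3) = 7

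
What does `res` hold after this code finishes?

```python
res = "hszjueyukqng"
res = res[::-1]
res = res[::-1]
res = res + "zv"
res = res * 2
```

'hszjueyukqngzvhszjueyukqngzv'

reverse → 'gnqkuyeujzsh'
reverse → 'hszjueyukqng'
+ 'zv' → 'hszjueyukqngzv'
repeat ×2 → 'hszjueyukqngzvhszjueyukqngzv'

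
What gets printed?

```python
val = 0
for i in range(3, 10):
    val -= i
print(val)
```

i=3: val = 0-3 = -3
i=4: val = (-3)-4 = -7
i=5: val = (-7)-5 = -12
i=6: val = (-12)-6 = -18
i=7: val = (-18)-7 = -25
i=8: val = (-25)-8 = -33
i=9: val = (-33)-9 = -42

-42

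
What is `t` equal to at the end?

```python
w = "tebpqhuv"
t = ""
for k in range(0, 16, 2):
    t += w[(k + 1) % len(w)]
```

k=0: add w[1]='e' → 'e'
k=2: add w[3]='p' → 'ep'
k=4: add w[5]='h' → 'eph'
k=6: add w[7]='v' → 'ephv'
k=8: add w[1]='e' → 'ephve'
k=10: add w[3]='p' → 'ephvep'
k=12: add w[5]='h' → 'ephveph'
k=14: add w[7]='v' → 'ephvephv'

'ephvephv'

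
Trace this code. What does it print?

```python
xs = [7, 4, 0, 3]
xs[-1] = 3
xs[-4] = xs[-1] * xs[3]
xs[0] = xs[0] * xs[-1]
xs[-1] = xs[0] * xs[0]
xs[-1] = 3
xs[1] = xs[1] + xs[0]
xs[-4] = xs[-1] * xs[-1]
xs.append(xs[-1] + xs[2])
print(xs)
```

[9, 31, 0, 3, 3]

xs[-1] = 3 → [7, 4, 0, 3]
xs[-4] = xs[-1]*xs[3] = 3*3 = 9 → [9, 4, 0, 3]
xs[0] = xs[0]*xs[-1] = 9*3 = 27 → [27, 4, 0, 3]
xs[-1] = xs[0]*xs[0] = 27*27 = 729 → [27, 4, 0, 729]
xs[-1] = 3 → [27, 4, 0, 3]
xs[1] = xs[1]+xs[0] = 4+27 = 31 → [27, 31, 0, 3]
xs[-4] = xs[-1]*xs[-1] = 3*3 = 9 → [9, 31, 0, 3]
append xs[-1]+xs[2] = 3+0 = 3 → [9, 31, 0, 3, 3]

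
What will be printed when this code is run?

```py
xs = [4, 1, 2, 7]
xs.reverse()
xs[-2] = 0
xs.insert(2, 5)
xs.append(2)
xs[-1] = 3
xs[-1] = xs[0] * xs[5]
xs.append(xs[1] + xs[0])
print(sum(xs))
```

48

reverse → [7, 2, 1, 4]
xs[-2] = 0 → [7, 2, 0, 4]
insert 5 at 2 → [7, 2, 5, 0, 4]
append 2 → [7, 2, 5, 0, 4, 2]
xs[-1] = 3 → [7, 2, 5, 0, 4, 3]
xs[-1] = xs[0]*xs[5] = 7*3 = 21 → [7, 2, 5, 0, 4, 21]
append xs[1]+xs[0] = 2+7 = 9 → [7, 2, 5, 0, 4, 21, 9]
sum = 48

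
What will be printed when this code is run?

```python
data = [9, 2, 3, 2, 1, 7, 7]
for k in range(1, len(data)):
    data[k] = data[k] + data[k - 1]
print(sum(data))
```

122

k=1: data[1] = 2+9 = 11 → [9, 11, 3, 2, 1, 7, 7]
k=2: data[2] = 3+11 = 14 → [9, 11, 14, 2, 1, 7, 7]
k=3: data[3] = 2+14 = 16 → [9, 11, 14, 16, 1, 7, 7]
k=4: data[4] = 1+16 = 17 → [9, 11, 14, 16, 17, 7, 7]
k=5: data[5] = 7+17 = 24 → [9, 11, 14, 16, 17, 24, 7]
k=6: data[6] = 7+24 = 31 → [9, 11, 14, 16, 17, 24, 31]
sum = 122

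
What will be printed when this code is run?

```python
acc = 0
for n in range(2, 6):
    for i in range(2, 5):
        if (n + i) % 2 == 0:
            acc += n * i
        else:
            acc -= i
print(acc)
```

n=2,i=2: even sum, acc = 0+4 = 4
n=2,i=3: odd sum, acc = 4-3 = 1
n=2,i=4: even sum, acc = 1+8 = 9
n=3,i=2: odd sum, acc = 9-2 = 7
n=3,i=3: even sum, acc = 7+9 = 16
n=3,i=4: odd sum, acc = 16-4 = 12
n=4,i=2: even sum, acc = 12+8 = 20
n=4,i=3: odd sum, acc = 20-3 = 17
n=4,i=4: even sum, acc = 17+16 = 33
n=5,i=2: odd sum, acc = 33-2 = 31
n=5,i=3: even sum, acc = 31+15 = 46
n=5,i=4: odd sum, acc = 46-4 = 42

42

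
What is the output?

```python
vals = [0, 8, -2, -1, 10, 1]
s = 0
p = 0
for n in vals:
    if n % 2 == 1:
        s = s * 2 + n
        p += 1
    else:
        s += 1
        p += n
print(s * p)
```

n=0: not odd, s = 0+1 = 1; p=0
n=8: not odd, s = 1+1 = 2; p=8
n=-2: not odd, s = 2+1 = 3; p=6
n=-1: odd, s = 3*2+(-1) = 5; p=7
n=10: not odd, s = 5+1 = 6; p=17
n=1: odd, s = 6*2+1 = 13; p=18
s*p = 13*18 = 234

234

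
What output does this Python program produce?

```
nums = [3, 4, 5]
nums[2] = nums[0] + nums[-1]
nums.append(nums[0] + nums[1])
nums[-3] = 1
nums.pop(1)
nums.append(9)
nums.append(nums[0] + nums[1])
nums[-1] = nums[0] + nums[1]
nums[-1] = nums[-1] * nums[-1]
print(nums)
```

nums[2] = nums[0]+nums[-1] = 3+5 = 8 → [3, 4, 8]
append nums[0]+nums[1] = 3+4 = 7 → [3, 4, 8, 7]
nums[-3] = 1 → [3, 1, 8, 7]
pop(1) removes 1 → [3, 8, 7]
append 9 → [3, 8, 7, 9]
append nums[0]+nums[1] = 3+8 = 11 → [3, 8, 7, 9, 11]
nums[-1] = nums[0]+nums[1] = 3+8 = 11 → [3, 8, 7, 9, 11]
nums[-1] = nums[-1]*nums[-1] = 11*11 = 121 → [3, 8, 7, 9, 121]

[3, 8, 7, 9, 121]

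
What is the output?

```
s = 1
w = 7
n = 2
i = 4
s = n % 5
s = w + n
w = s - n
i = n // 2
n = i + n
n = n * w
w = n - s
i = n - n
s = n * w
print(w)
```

s = 2%5 = 2
s = 7+2 = 9
w = 9-2 = 7
i = 2//2 = 1
n = 1+2 = 3
n = 3*7 = 21
w = 21-9 = 12
i = 21-21 = 0
s = 21*12 = 252

12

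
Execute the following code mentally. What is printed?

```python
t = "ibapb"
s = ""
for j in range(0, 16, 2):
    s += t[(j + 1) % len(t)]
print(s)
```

j=0: add t[1]='b' → 'b'
j=2: add t[3]='p' → 'bp'
j=4: add t[0]='i' → 'bpi'
j=6: add t[2]='a' → 'bpia'
j=8: add t[4]='b' → 'bpiab'
j=10: add t[1]='b' → 'bpiabb'
j=12: add t[3]='p' → 'bpiabbp'
j=14: add t[0]='i' → 'bpiabbpi'

bpiabbpi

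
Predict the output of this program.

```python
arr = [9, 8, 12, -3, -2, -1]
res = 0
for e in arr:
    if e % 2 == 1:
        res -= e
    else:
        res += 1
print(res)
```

e=9: odd, res = 0-9 = -9
e=8: not odd, res = (-9)+1 = -8
e=12: not odd, res = (-8)+1 = -7
e=-3: odd, res = (-7)-(-3) = -4
e=-2: not odd, res = (-4)+1 = -3
e=-1: odd, res = (-3)-(-1) = -2

-2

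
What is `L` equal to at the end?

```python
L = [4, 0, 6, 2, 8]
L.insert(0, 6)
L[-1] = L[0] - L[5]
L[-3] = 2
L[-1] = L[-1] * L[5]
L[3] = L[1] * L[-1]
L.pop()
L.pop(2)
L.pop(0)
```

insert 6 at 0 → [6, 4, 0, 6, 2, 8]
L[-1] = L[0]-L[5] = 6-8 = -2 → [6, 4, 0, 6, 2, -2]
L[-3] = 2 → [6, 4, 0, 2, 2, -2]
L[-1] = L[-1]*L[5] = (-2)*(-2) = 4 → [6, 4, 0, 2, 2, 4]
L[3] = L[1]*L[-1] = 4*4 = 16 → [6, 4, 0, 16, 2, 4]
pop() removes 4 → [6, 4, 0, 16, 2]
pop(2) removes 0 → [6, 4, 16, 2]
pop(0) removes 6 → [4, 16, 2]

[4, 16, 2]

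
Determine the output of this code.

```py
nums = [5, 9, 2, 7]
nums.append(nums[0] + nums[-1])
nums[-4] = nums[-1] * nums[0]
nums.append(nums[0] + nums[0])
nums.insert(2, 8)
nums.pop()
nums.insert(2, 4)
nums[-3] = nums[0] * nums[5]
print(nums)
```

[5, 60, 4, 8, 35, 7, 12]

append nums[0]+nums[-1] = 5+7 = 12 → [5, 9, 2, 7, 12]
nums[-4] = nums[-1]*nums[0] = 12*5 = 60 → [5, 60, 2, 7, 12]
append nums[0]+nums[0] = 5+5 = 10 → [5, 60, 2, 7, 12, 10]
insert 8 at 2 → [5, 60, 8, 2, 7, 12, 10]
pop() removes 10 → [5, 60, 8, 2, 7, 12]
insert 4 at 2 → [5, 60, 4, 8, 2, 7, 12]
nums[-3] = nums[0]*nums[5] = 5*7 = 35 → [5, 60, 4, 8, 35, 7, 12]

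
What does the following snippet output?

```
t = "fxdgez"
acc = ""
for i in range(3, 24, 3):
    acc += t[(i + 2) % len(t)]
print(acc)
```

i=3: add t[5]='z' → 'z'
i=6: add t[2]='d' → 'zd'
i=9: add t[5]='z' → 'zdz'
i=12: add t[2]='d' → 'zdzd'
i=15: add t[5]='z' → 'zdzdz'
i=18: add t[2]='d' → 'zdzdzd'
i=21: add t[5]='z' → 'zdzdzdz'

zdzdzdz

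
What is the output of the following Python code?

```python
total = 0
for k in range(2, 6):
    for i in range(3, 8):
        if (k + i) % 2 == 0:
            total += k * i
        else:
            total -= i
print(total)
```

k=2,i=3: odd sum, total = 0-3 = -3
k=2,i=4: even sum, total = (-3)+8 = 5
k=2,i=5: odd sum, total = 5-5 = 0
k=2,i=6: even sum, total = 0+12 = 12
k=2,i=7: odd sum, total = 12-7 = 5
k=3,i=3: even sum, total = 5+9 = 14
k=3,i=4: odd sum, total = 14-4 = 10
k=3,i=5: even sum, total = 10+15 = 25
k=3,i=6: odd sum, total = 25-6 = 19
k=3,i=7: even sum, total = 19+21 = 40
k=4,i=3: odd sum, total = 40-3 = 37
k=4,i=4: even sum, total = 37+16 = 53
k=4,i=5: odd sum, total = 53-5 = 48
k=4,i=6: even sum, total = 48+24 = 72
k=4,i=7: odd sum, total = 72-7 = 65
k=5,i=3: even sum, total = 65+15 = 80
k=5,i=4: odd sum, total = 80-4 = 76
k=5,i=5: even sum, total = 76+25 = 101
k=5,i=6: odd sum, total = 101-6 = 95
k=5,i=7: even sum, total = 95+35 = 130

130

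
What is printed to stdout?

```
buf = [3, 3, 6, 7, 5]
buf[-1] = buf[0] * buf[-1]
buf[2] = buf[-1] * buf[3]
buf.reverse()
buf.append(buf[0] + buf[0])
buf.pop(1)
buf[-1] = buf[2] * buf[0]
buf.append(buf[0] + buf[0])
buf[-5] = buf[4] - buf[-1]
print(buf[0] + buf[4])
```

60

buf[-1] = buf[0]*buf[-1] = 3*5 = 15 → [3, 3, 6, 7, 15]
buf[2] = buf[-1]*buf[3] = 15*7 = 105 → [3, 3, 105, 7, 15]
reverse → [15, 7, 105, 3, 3]
append buf[0]+buf[0] = 15+15 = 30 → [15, 7, 105, 3, 3, 30]
pop(1) removes 7 → [15, 105, 3, 3, 30]
buf[-1] = buf[2]*buf[0] = 3*15 = 45 → [15, 105, 3, 3, 45]
append buf[0]+buf[0] = 15+15 = 30 → [15, 105, 3, 3, 45, 30]
buf[-5] = buf[4]-buf[-1] = 45-30 = 15 → [15, 15, 3, 3, 45, 30]
buf[0]+buf[4] = 15+45 = 60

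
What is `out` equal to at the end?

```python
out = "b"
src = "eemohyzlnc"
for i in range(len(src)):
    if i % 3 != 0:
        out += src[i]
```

i=0: skip
i=1: add 'e' → 'be'
i=2: add 'm' → 'bem'
i=3: skip
i=4: add 'h' → 'bemh'
i=5: add 'y' → 'bemhy'
i=6: skip
i=7: add 'l' → 'bemhyl'
i=8: add 'n' → 'bemhyln'
i=9: skip

'bemhyln'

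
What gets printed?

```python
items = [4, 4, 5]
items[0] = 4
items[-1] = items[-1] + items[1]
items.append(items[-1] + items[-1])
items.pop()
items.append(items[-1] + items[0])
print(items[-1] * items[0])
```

52

items[0] = 4 → [4, 4, 5]
items[-1] = items[-1]+items[1] = 5+4 = 9 → [4, 4, 9]
append items[-1]+items[-1] = 9+9 = 18 → [4, 4, 9, 18]
pop() removes 18 → [4, 4, 9]
append items[-1]+items[0] = 9+4 = 13 → [4, 4, 9, 13]
items[-1]*items[0] = 13*4 = 52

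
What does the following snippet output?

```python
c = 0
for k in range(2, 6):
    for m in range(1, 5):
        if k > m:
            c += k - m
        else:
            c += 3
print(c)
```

k=2,m=1: 2>1, c = 0+1 = 1
k=2,m=2: not 2>2, c = 1+3 = 4
k=2,m=3: not 2>3, c = 4+3 = 7
k=2,m=4: not 2>4, c = 7+3 = 10
k=3,m=1: 3>1, c = 10+2 = 12
k=3,m=2: 3>2, c = 12+1 = 13
k=3,m=3: not 3>3, c = 13+3 = 16
k=3,m=4: not 3>4, c = 16+3 = 19
k=4,m=1: 4>1, c = 19+3 = 22
k=4,m=2: 4>2, c = 22+2 = 24
k=4,m=3: 4>3, c = 24+1 = 25
k=4,m=4: not 4>4, c = 25+3 = 28
k=5,m=1: 5>1, c = 28+4 = 32
k=5,m=2: 5>2, c = 32+3 = 35
k=5,m=3: 5>3, c = 35+2 = 37
k=5,m=4: 5>4, c = 37+1 = 38

38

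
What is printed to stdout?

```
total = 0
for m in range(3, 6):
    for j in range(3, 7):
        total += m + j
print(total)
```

m=3,j=3: total = 0+6 = 6
m=3,j=4: total = 6+7 = 13
m=3,j=5: total = 13+8 = 21
m=3,j=6: total = 21+9 = 30
m=4,j=3: total = 30+7 = 37
m=4,j=4: total = 37+8 = 45
m=4,j=5: total = 45+9 = 54
m=4,j=6: total = 54+10 = 64
m=5,j=3: total = 64+8 = 72
m=5,j=4: total = 72+9 = 81
m=5,j=5: total = 81+10 = 91
m=5,j=6: total = 91+11 = 102

102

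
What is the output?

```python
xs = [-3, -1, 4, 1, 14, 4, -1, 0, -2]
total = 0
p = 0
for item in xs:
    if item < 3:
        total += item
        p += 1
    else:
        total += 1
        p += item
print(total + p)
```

25

item=-3: <3, total = 0+(-3) = -3; p=1
item=-1: <3, total = (-3)+(-1) = -4; p=2
item=4: not <3, total = (-4)+1 = -3; p=6
item=1: <3, total = (-3)+1 = -2; p=7
item=14: not <3, total = (-2)+1 = -1; p=21
item=4: not <3, total = (-1)+1 = 0; p=25
item=-1: <3, total = 0+(-1) = -1; p=26
item=0: <3, total = (-1)+0 = -1; p=27
item=-2: <3, total = (-1)+(-2) = -3; p=28
total+p = (-3)+28 = 25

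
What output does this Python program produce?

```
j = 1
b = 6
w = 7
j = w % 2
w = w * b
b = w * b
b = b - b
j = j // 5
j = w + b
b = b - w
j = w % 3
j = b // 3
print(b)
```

j = 7%2 = 1
w = 7*6 = 42
b = 42*6 = 252
b = 252-252 = 0
j = 1//5 = 0
j = 42+0 = 42
b = 0-42 = -42
j = 42%3 = 0
j = (-42)//3 = -14

-42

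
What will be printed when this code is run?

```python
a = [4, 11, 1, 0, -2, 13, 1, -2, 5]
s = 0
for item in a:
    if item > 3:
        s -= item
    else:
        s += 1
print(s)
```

-28

item=4: >3, s = 0-4 = -4
item=11: >3, s = (-4)-11 = -15
item=1: not >3, s = (-15)+1 = -14
item=0: not >3, s = (-14)+1 = -13
item=-2: not >3, s = (-13)+1 = -12
item=13: >3, s = (-12)-13 = -25
item=1: not >3, s = (-25)+1 = -24
item=-2: not >3, s = (-24)+1 = -23
item=5: >3, s = (-23)-5 = -28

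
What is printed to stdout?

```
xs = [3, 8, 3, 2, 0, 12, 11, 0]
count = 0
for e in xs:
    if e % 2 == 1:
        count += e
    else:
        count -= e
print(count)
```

-5

e=3: odd, count = 0+3 = 3
e=8: not odd, count = 3-8 = -5
e=3: odd, count = (-5)+3 = -2
e=2: not odd, count = (-2)-2 = -4
e=0: not odd, count = (-4)-0 = -4
e=12: not odd, count = (-4)-12 = -16
e=11: odd, count = (-16)+11 = -5
e=0: not odd, count = (-5)-0 = -5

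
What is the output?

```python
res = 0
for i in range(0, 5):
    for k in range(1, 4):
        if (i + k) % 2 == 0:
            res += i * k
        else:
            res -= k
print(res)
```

12

i=0,k=1: odd sum, res = 0-1 = -1
i=0,k=2: even sum, res = (-1)+0 = -1
i=0,k=3: odd sum, res = (-1)-3 = -4
i=1,k=1: even sum, res = (-4)+1 = -3
i=1,k=2: odd sum, res = (-3)-2 = -5
i=1,k=3: even sum, res = (-5)+3 = -2
i=2,k=1: odd sum, res = (-2)-1 = -3
i=2,k=2: even sum, res = (-3)+4 = 1
i=2,k=3: odd sum, res = 1-3 = -2
i=3,k=1: even sum, res = (-2)+3 = 1
i=3,k=2: odd sum, res = 1-2 = -1
i=3,k=3: even sum, res = (-1)+9 = 8
i=4,k=1: odd sum, res = 8-1 = 7
i=4,k=2: even sum, res = 7+8 = 15
i=4,k=3: odd sum, res = 15-3 = 12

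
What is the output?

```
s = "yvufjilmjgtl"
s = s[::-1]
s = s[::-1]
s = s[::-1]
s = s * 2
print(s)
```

reverse → 'ltgjmlijfuvy'
reverse → 'yvufjilmjgtl'
reverse → 'ltgjmlijfuvy'
repeat ×2 → 'ltgjmlijfuvyltgjmlijfuvy'

ltgjmlijfuvyltgjmlijfuvy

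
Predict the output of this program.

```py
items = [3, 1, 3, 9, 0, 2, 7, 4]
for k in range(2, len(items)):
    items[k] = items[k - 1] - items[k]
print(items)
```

k=2: items[2] = 1-3 = -2 → [3, 1, -2, 9, 0, 2, 7, 4]
k=3: items[3] = (-2)-9 = -11 → [3, 1, -2, -11, 0, 2, 7, 4]
k=4: items[4] = (-11)-0 = -11 → [3, 1, -2, -11, -11, 2, 7, 4]
k=5: items[5] = (-11)-2 = -13 → [3, 1, -2, -11, -11, -13, 7, 4]
k=6: items[6] = (-13)-7 = -20 → [3, 1, -2, -11, -11, -13, -20, 4]
k=7: items[7] = (-20)-4 = -24 → [3, 1, -2, -11, -11, -13, -20, -24]

[3, 1, -2, -11, -11, -13, -20, -24]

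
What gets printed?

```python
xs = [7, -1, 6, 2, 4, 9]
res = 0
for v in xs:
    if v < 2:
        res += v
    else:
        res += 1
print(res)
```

4

v=7: not <2, res = 0+1 = 1
v=-1: <2, res = 1+(-1) = 0
v=6: not <2, res = 0+1 = 1
v=2: not <2, res = 1+1 = 2
v=4: not <2, res = 2+1 = 3
v=9: not <2, res = 3+1 = 4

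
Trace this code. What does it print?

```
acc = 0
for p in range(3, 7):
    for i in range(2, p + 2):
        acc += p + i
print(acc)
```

p=3,i=2: acc = 0+5 = 5
p=3,i=3: acc = 5+6 = 11
p=3,i=4: acc = 11+7 = 18
p=4,i=2: acc = 18+6 = 24
p=4,i=3: acc = 24+7 = 31
p=4,i=4: acc = 31+8 = 39
p=4,i=5: acc = 39+9 = 48
p=5,i=2: acc = 48+7 = 55
p=5,i=3: acc = 55+8 = 63
p=5,i=4: acc = 63+9 = 72
p=5,i=5: acc = 72+10 = 82
p=5,i=6: acc = 82+11 = 93
p=6,i=2: acc = 93+8 = 101
p=6,i=3: acc = 101+9 = 110
p=6,i=4: acc = 110+10 = 120
p=6,i=5: acc = 120+11 = 131
p=6,i=6: acc = 131+12 = 143
p=6,i=7: acc = 143+13 = 156

156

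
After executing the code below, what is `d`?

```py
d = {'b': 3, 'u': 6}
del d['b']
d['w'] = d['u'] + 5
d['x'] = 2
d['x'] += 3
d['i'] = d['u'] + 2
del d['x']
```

{'u': 6, 'w': 11, 'i': 8}

del 'b' → {'u': 6}
d['w'] = d['u']+5 = 11 → {'u': 6, 'w': 11}
d['x'] = 2 → {'u': 6, 'w': 11, 'x': 2}
d['x'] = 2+3 = 5 → {'u': 6, 'w': 11, 'x': 5}
d['i'] = d['u']+2 = 8 → {'u': 6, 'w': 11, 'x': 5, 'i': 8}
del 'x' → {'u': 6, 'w': 11, 'i': 8}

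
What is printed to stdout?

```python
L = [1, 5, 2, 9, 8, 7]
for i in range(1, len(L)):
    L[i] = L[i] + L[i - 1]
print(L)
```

[1, 6, 8, 17, 25, 32]

i=1: L[1] = 5+1 = 6 → [1, 6, 2, 9, 8, 7]
i=2: L[2] = 2+6 = 8 → [1, 6, 8, 9, 8, 7]
i=3: L[3] = 9+8 = 17 → [1, 6, 8, 17, 8, 7]
i=4: L[4] = 8+17 = 25 → [1, 6, 8, 17, 25, 7]
i=5: L[5] = 7+25 = 32 → [1, 6, 8, 17, 25, 32]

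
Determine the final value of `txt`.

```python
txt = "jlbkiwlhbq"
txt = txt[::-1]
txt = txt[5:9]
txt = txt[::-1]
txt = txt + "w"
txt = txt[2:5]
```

reverse → 'qbhlwikblj'
slice [5:9] → 'ikbl'
reverse → 'lbki'
+ 'w' → 'lbkiw'
slice [2:5] → 'kiw'

'kiw'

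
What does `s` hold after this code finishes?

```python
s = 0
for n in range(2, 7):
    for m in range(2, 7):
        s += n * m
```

n=2,m=2: s = 0+4 = 4
n=2,m=3: s = 4+6 = 10
n=2,m=4: s = 10+8 = 18
n=2,m=5: s = 18+10 = 28
n=2,m=6: s = 28+12 = 40
n=3,m=2: s = 40+6 = 46
n=3,m=3: s = 46+9 = 55
n=3,m=4: s = 55+12 = 67
n=3,m=5: s = 67+15 = 82
n=3,m=6: s = 82+18 = 100
n=4,m=2: s = 100+8 = 108
n=4,m=3: s = 108+12 = 120
n=4,m=4: s = 120+16 = 136
n=4,m=5: s = 136+20 = 156
n=4,m=6: s = 156+24 = 180
n=5,m=2: s = 180+10 = 190
n=5,m=3: s = 190+15 = 205
n=5,m=4: s = 205+20 = 225
n=5,m=5: s = 225+25 = 250
n=5,m=6: s = 250+30 = 280
n=6,m=2: s = 280+12 = 292
n=6,m=3: s = 292+18 = 310
n=6,m=4: s = 310+24 = 334
n=6,m=5: s = 334+30 = 364
n=6,m=6: s = 364+36 = 400

400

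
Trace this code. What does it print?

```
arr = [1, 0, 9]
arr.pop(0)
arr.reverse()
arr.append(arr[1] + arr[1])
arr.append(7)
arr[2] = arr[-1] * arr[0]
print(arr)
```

[9, 0, 63, 7]

pop(0) removes 1 → [0, 9]
reverse → [9, 0]
append arr[1]+arr[1] = 0+0 = 0 → [9, 0, 0]
append 7 → [9, 0, 0, 7]
arr[2] = arr[-1]*arr[0] = 7*9 = 63 → [9, 0, 63, 7]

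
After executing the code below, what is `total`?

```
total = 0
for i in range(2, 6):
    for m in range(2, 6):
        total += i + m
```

i=2,m=2: total = 0+4 = 4
i=2,m=3: total = 4+5 = 9
i=2,m=4: total = 9+6 = 15
i=2,m=5: total = 15+7 = 22
i=3,m=2: total = 22+5 = 27
i=3,m=3: total = 27+6 = 33
i=3,m=4: total = 33+7 = 40
i=3,m=5: total = 40+8 = 48
i=4,m=2: total = 48+6 = 54
i=4,m=3: total = 54+7 = 61
i=4,m=4: total = 61+8 = 69
i=4,m=5: total = 69+9 = 78
i=5,m=2: total = 78+7 = 85
i=5,m=3: total = 85+8 = 93
i=5,m=4: total = 93+9 = 102
i=5,m=5: total = 102+10 = 112

112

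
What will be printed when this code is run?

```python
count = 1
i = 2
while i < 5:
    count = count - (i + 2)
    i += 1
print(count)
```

-14

i=2: count = 1-4 = -3
i=3: count = (-3)-5 = -8
i=4: count = (-8)-6 = -14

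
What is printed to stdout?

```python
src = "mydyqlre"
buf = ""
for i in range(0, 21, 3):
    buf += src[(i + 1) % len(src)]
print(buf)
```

yqedlmy

i=0: add src[1]='y' → 'y'
i=3: add src[4]='q' → 'yq'
i=6: add src[7]='e' → 'yqe'
i=9: add src[2]='d' → 'yqed'
i=12: add src[5]='l' → 'yqedl'
i=15: add src[0]='m' → 'yqedlm'
i=18: add src[3]='y' → 'yqedlmy'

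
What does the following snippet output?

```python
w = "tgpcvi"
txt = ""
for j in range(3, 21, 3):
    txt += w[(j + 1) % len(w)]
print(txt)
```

j=3: add w[4]='v' → 'v'
j=6: add w[1]='g' → 'vg'
j=9: add w[4]='v' → 'vgv'
j=12: add w[1]='g' → 'vgvg'
j=15: add w[4]='v' → 'vgvgv'
j=18: add w[1]='g' → 'vgvgvg'

vgvgvg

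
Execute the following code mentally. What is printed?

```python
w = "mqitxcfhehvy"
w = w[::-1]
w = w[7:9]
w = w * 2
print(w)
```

reverse → 'yvhehfcxtiqm'
slice [7:9] → 'xt'
repeat ×2 → 'xtxt'

xtxt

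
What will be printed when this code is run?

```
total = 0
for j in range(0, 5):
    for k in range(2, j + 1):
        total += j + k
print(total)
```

36

j=2,k=2: total = 0+4 = 4
j=3,k=2: total = 4+5 = 9
j=3,k=3: total = 9+6 = 15
j=4,k=2: total = 15+6 = 21
j=4,k=3: total = 21+7 = 28
j=4,k=4: total = 28+8 = 36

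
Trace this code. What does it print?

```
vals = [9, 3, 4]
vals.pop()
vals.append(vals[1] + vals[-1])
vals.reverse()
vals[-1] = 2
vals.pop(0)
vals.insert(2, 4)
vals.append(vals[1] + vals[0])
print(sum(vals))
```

pop() removes 4 → [9, 3]
append vals[1]+vals[-1] = 3+3 = 6 → [9, 3, 6]
reverse → [6, 3, 9]
vals[-1] = 2 → [6, 3, 2]
pop(0) removes 6 → [3, 2]
insert 4 at 2 → [3, 2, 4]
append vals[1]+vals[0] = 2+3 = 5 → [3, 2, 4, 5]
sum = 14

14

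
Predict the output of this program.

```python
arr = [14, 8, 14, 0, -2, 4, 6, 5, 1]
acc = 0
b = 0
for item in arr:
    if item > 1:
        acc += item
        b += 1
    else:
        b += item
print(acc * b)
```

255

item=14: >1, acc = 0+14 = 14; b=1
item=8: >1, acc = 14+8 = 22; b=2
item=14: >1, acc = 22+14 = 36; b=3
item=0: not >1; b=3
item=-2: not >1; b=1
item=4: >1, acc = 36+4 = 40; b=2
item=6: >1, acc = 40+6 = 46; b=3
item=5: >1, acc = 46+5 = 51; b=4
item=1: not >1; b=5
acc*b = 51*5 = 255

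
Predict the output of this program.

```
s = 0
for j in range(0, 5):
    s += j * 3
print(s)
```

j=0: s = 0+0*3 = 0
j=1: s = 0+1*3 = 3
j=2: s = 3+2*3 = 9
j=3: s = 9+3*3 = 18
j=4: s = 18+4*3 = 30

30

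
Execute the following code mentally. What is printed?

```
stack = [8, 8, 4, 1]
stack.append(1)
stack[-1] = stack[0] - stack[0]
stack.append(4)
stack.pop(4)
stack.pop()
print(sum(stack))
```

21

append 1 → [8, 8, 4, 1, 1]
stack[-1] = stack[0]-stack[0] = 8-8 = 0 → [8, 8, 4, 1, 0]
append 4 → [8, 8, 4, 1, 0, 4]
pop(4) removes 0 → [8, 8, 4, 1, 4]
pop() removes 4 → [8, 8, 4, 1]
sum = 21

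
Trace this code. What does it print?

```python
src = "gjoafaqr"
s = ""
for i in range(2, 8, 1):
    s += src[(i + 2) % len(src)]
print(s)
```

faqrgj

i=2: add src[4]='f' → 'f'
i=3: add src[5]='a' → 'fa'
i=4: add src[6]='q' → 'faq'
i=5: add src[7]='r' → 'faqr'
i=6: add src[0]='g' → 'faqrg'
i=7: add src[1]='j' → 'faqrgj'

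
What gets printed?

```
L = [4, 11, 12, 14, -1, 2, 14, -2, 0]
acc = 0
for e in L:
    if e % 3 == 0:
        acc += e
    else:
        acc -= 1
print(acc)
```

e=4: not %3==0, acc = 0-1 = -1
e=11: not %3==0, acc = (-1)-1 = -2
e=12: %3==0, acc = (-2)+12 = 10
e=14: not %3==0, acc = 10-1 = 9
e=-1: not %3==0, acc = 9-1 = 8
e=2: not %3==0, acc = 8-1 = 7
e=14: not %3==0, acc = 7-1 = 6
e=-2: not %3==0, acc = 6-1 = 5
e=0: %3==0, acc = 5+0 = 5

5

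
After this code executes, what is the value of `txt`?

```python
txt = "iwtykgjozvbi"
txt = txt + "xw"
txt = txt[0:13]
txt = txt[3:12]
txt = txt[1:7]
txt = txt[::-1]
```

+ 'xw' → 'iwtykgjozvbixw'
slice [0:13] → 'iwtykgjozvbix'
slice [3:12] → 'ykgjozvbi'
slice [1:7] → 'kgjozv'
reverse → 'vzojgk'

'vzojgk'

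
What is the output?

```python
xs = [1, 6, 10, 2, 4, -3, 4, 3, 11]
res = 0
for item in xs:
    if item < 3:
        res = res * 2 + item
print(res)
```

item=1: <3, res = 0*2+1 = 1
item=6: not <3
item=10: not <3
item=2: <3, res = 1*2+2 = 4
item=4: not <3
item=-3: <3, res = 4*2+(-3) = 5
item=4: not <3
item=3: not <3
item=11: not <3

5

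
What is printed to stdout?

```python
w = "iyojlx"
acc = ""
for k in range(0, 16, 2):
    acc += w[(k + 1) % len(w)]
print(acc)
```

yjxyjxyj

k=0: add w[1]='y' → 'y'
k=2: add w[3]='j' → 'yj'
k=4: add w[5]='x' → 'yjx'
k=6: add w[1]='y' → 'yjxy'
k=8: add w[3]='j' → 'yjxyj'
k=10: add w[5]='x' → 'yjxyjx'
k=12: add w[1]='y' → 'yjxyjxy'
k=14: add w[3]='j' → 'yjxyjxyj'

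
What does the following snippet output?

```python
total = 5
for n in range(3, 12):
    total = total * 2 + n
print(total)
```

4595

n=3: total = 5*2+3 = 13
n=4: total = 13*2+4 = 30
n=5: total = 30*2+5 = 65
n=6: total = 65*2+6 = 136
n=7: total = 136*2+7 = 279
n=8: total = 279*2+8 = 566
n=9: total = 566*2+9 = 1141
n=10: total = 1141*2+10 = 2292
n=11: total = 2292*2+11 = 4595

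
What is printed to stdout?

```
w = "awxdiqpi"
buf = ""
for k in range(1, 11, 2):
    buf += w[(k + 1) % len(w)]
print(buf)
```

xipax

k=1: add w[2]='x' → 'x'
k=3: add w[4]='i' → 'xi'
k=5: add w[6]='p' → 'xip'
k=7: add w[0]='a' → 'xipa'
k=9: add w[2]='x' → 'xipax'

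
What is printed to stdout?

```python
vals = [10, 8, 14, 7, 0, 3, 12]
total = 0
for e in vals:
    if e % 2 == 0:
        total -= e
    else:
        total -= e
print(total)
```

-54

e=10: even, total = 0-10 = -10
e=8: even, total = (-10)-8 = -18
e=14: even, total = (-18)-14 = -32
e=7: not even, total = (-32)-7 = -39
e=0: even, total = (-39)-0 = -39
e=3: not even, total = (-39)-3 = -42
e=12: even, total = (-42)-12 = -54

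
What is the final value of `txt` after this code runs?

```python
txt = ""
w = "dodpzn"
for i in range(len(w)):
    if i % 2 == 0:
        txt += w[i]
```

i=0: add 'd' → 'd'
i=1: skip
i=2: add 'd' → 'dd'
i=3: skip
i=4: add 'z' → 'ddz'
i=5: skip

'ddz'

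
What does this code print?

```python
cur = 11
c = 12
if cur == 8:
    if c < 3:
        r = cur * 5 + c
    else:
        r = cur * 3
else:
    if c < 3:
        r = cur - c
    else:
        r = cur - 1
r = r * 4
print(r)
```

cur=11, c=12
cur == 8 is False; c < 3 is False
→ r = cur - 1 = 10
r = 10*4 = 40

40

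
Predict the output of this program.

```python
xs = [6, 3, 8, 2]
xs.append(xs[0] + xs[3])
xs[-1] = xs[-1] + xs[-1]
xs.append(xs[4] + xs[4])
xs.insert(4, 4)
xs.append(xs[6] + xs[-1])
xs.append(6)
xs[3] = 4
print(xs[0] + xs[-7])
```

append xs[0]+xs[3] = 6+2 = 8 → [6, 3, 8, 2, 8]
xs[-1] = xs[-1]+xs[-1] = 8+8 = 16 → [6, 3, 8, 2, 16]
append xs[4]+xs[4] = 16+16 = 32 → [6, 3, 8, 2, 16, 32]
insert 4 at 4 → [6, 3, 8, 2, 4, 16, 32]
append xs[6]+xs[-1] = 32+32 = 64 → [6, 3, 8, 2, 4, 16, 32, 64]
append 6 → [6, 3, 8, 2, 4, 16, 32, 64, 6]
xs[3] = 4 → [6, 3, 8, 4, 4, 16, 32, 64, 6]
xs[0]+xs[-7] = 6+8 = 14

14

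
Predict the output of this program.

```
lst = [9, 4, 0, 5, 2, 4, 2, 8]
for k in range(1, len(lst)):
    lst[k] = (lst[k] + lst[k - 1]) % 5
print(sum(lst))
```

k=1: lst[1] = (4+9)%5 = 3 → [9, 3, 0, 5, 2, 4, 2, 8]
k=2: lst[2] = (0+3)%5 = 3 → [9, 3, 3, 5, 2, 4, 2, 8]
k=3: lst[3] = (5+3)%5 = 3 → [9, 3, 3, 3, 2, 4, 2, 8]
k=4: lst[4] = (2+3)%5 = 0 → [9, 3, 3, 3, 0, 4, 2, 8]
k=5: lst[5] = (4+0)%5 = 4 → [9, 3, 3, 3, 0, 4, 2, 8]
k=6: lst[6] = (2+4)%5 = 1 → [9, 3, 3, 3, 0, 4, 1, 8]
k=7: lst[7] = (8+1)%5 = 4 → [9, 3, 3, 3, 0, 4, 1, 4]
sum = 27

27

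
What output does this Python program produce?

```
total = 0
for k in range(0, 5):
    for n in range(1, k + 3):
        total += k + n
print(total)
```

105

k=0,n=1: total = 0+1 = 1
k=0,n=2: total = 1+2 = 3
k=1,n=1: total = 3+2 = 5
k=1,n=2: total = 5+3 = 8
k=1,n=3: total = 8+4 = 12
k=2,n=1: total = 12+3 = 15
k=2,n=2: total = 15+4 = 19
k=2,n=3: total = 19+5 = 24
k=2,n=4: total = 24+6 = 30
k=3,n=1: total = 30+4 = 34
k=3,n=2: total = 34+5 = 39
k=3,n=3: total = 39+6 = 45
k=3,n=4: total = 45+7 = 52
k=3,n=5: total = 52+8 = 60
k=4,n=1: total = 60+5 = 65
k=4,n=2: total = 65+6 = 71
k=4,n=3: total = 71+7 = 78
k=4,n=4: total = 78+8 = 86
k=4,n=5: total = 86+9 = 95
k=4,n=6: total = 95+10 = 105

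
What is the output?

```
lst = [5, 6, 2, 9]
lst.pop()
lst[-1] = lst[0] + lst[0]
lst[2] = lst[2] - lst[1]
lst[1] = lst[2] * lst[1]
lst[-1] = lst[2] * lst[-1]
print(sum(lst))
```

45

pop() removes 9 → [5, 6, 2]
lst[-1] = lst[0]+lst[0] = 5+5 = 10 → [5, 6, 10]
lst[2] = lst[2]-lst[1] = 10-6 = 4 → [5, 6, 4]
lst[1] = lst[2]*lst[1] = 4*6 = 24 → [5, 24, 4]
lst[-1] = lst[2]*lst[-1] = 4*4 = 16 → [5, 24, 16]
sum = 45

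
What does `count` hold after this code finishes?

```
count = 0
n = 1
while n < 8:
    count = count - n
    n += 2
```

n=1: count = 0-1 = -1
n=3: count = (-1)-3 = -4
n=5: count = (-4)-5 = -9
n=7: count = (-9)-7 = -16

-16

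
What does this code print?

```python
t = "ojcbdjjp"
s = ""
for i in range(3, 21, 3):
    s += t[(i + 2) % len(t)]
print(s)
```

i=3: add t[5]='j' → 'j'
i=6: add t[0]='o' → 'jo'
i=9: add t[3]='b' → 'job'
i=12: add t[6]='j' → 'jobj'
i=15: add t[1]='j' → 'jobjj'
i=18: add t[4]='d' → 'jobjjd'

jobjjd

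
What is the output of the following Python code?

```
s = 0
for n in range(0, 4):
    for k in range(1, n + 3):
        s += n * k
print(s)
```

n=0,k=1: s = 0+0 = 0
n=0,k=2: s = 0+0 = 0
n=1,k=1: s = 0+1 = 1
n=1,k=2: s = 1+2 = 3
n=1,k=3: s = 3+3 = 6
n=2,k=1: s = 6+2 = 8
n=2,k=2: s = 8+4 = 12
n=2,k=3: s = 12+6 = 18
n=2,k=4: s = 18+8 = 26
n=3,k=1: s = 26+3 = 29
n=3,k=2: s = 29+6 = 35
n=3,k=3: s = 35+9 = 44
n=3,k=4: s = 44+12 = 56
n=3,k=5: s = 56+15 = 71

71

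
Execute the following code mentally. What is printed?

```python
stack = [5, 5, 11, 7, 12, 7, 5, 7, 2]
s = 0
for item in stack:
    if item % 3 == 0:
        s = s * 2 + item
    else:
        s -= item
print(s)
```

-65

item=5: not %3==0, s = 0-5 = -5
item=5: not %3==0, s = (-5)-5 = -10
item=11: not %3==0, s = (-10)-11 = -21
item=7: not %3==0, s = (-21)-7 = -28
item=12: %3==0, s = (-28)*2+12 = -44
item=7: not %3==0, s = (-44)-7 = -51
item=5: not %3==0, s = (-51)-5 = -56
item=7: not %3==0, s = (-56)-7 = -63
item=2: not %3==0, s = (-63)-2 = -65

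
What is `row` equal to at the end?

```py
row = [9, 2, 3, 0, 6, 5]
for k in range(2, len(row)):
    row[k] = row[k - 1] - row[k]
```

k=2: row[2] = 2-3 = -1 → [9, 2, -1, 0, 6, 5]
k=3: row[3] = (-1)-0 = -1 → [9, 2, -1, -1, 6, 5]
k=4: row[4] = (-1)-6 = -7 → [9, 2, -1, -1, -7, 5]
k=5: row[5] = (-7)-5 = -12 → [9, 2, -1, -1, -7, -12]

[9, 2, -1, -1, -7, -12]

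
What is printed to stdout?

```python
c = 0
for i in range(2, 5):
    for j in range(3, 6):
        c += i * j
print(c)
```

i=2,j=3: c = 0+6 = 6
i=2,j=4: c = 6+8 = 14
i=2,j=5: c = 14+10 = 24
i=3,j=3: c = 24+9 = 33
i=3,j=4: c = 33+12 = 45
i=3,j=5: c = 45+15 = 60
i=4,j=3: c = 60+12 = 72
i=4,j=4: c = 72+16 = 88
i=4,j=5: c = 88+20 = 108

108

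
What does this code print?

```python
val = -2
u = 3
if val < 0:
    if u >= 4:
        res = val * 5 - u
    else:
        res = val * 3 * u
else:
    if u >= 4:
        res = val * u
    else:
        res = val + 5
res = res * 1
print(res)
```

val=-2, u=3
val < 0 is True; u >= 4 is False
→ res = val * 3 * u = -18
res = (-18)*1 = -18

-18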